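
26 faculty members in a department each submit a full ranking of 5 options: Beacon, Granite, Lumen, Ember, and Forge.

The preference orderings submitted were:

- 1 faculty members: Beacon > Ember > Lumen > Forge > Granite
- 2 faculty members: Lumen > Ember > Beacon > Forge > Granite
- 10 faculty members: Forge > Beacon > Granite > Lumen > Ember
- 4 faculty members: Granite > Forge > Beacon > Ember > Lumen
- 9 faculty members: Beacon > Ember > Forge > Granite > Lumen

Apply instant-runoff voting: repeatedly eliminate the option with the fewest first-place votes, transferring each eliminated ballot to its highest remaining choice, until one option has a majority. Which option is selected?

Round 1: Beacon 10, Forge 10, Granite 4, Lumen 2, Ember 0. Ember has the fewest and is eliminated.
Round 2: Beacon 10, Forge 10, Granite 4, Lumen 2. Lumen has the fewest and is eliminated.
Round 3: Beacon 12, Forge 10, Granite 4. Granite has the fewest and is eliminated.
Round 4: Forge 14, Beacon 12. Forge has a majority.

Forge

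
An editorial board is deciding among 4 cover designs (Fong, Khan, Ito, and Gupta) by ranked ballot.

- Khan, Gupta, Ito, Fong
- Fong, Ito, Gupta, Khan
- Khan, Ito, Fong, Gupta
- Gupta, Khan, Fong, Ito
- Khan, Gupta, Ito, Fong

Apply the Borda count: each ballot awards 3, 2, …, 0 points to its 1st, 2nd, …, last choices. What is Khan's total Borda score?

Borda scores:
  Fong: 0 + 3 + 1 + 1 + 0 = 5
  Khan: 3 + 0 + 3 + 2 + 3 = 11
  Ito: 1 + 2 + 2 + 0 + 1 = 6
  Gupta: 2 + 1 + 0 + 3 + 2 = 8

11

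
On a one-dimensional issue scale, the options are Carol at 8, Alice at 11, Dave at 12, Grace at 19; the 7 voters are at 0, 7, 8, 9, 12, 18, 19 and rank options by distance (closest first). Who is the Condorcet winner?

With single-peaked preferences on a line, the Condorcet winner is the candidate closest to the median voter.
The median voter (position 9) is closest to Carol at 8.
Check: Carol vs Dave — voters closer to Carol: 4 of 7.

Carol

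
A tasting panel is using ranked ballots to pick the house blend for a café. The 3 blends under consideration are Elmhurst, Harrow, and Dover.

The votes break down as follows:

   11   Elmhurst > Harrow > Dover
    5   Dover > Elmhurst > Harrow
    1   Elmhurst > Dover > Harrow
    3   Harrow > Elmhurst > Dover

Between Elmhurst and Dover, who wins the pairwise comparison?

Elmhurst

Ballots ranking Elmhurst above Dover: 11+1+3 = 15.
Ballots ranking Dover above Elmhurst: 5.
Elmhurst wins the head-to-head, 15–5.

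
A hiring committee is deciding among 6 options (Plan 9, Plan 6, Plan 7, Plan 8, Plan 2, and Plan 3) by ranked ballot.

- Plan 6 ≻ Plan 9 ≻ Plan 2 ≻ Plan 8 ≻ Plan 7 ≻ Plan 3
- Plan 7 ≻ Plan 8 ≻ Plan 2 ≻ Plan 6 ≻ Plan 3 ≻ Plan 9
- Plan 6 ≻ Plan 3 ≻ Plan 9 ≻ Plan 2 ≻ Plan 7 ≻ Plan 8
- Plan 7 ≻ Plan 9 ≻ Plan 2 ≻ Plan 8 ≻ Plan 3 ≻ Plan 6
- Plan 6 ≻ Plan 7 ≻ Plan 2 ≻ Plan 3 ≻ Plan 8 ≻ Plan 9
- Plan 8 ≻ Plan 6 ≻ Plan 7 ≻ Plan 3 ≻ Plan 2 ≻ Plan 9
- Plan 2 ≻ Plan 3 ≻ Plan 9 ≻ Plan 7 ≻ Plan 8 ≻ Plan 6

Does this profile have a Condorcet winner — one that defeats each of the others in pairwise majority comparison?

No

Head-to-head results (7 voters total):
Plan 9 vs Plan 6: Plan 6 wins 5–2.
Plan 9 vs Plan 7: Plan 7 wins 4–3.
Plan 9 vs Plan 8: Plan 9 wins 4–3.
Plan 9 vs Plan 2: Plan 2 wins 4–3.
Plan 9 vs Plan 3: Plan 3 wins 5–2.
Plan 6 vs Plan 7: Plan 6 wins 4–3.
Plan 6 vs Plan 8: Plan 8 wins 4–3.
Plan 6 vs Plan 2: Plan 6 wins 4–3.
Plan 6 vs Plan 3: Plan 6 wins 5–2.
Plan 7 vs Plan 8: Plan 7 wins 5–2.
Plan 7 vs Plan 2: Plan 7 wins 4–3.
Plan 7 vs Plan 3: Plan 7 wins 5–2.
Plan 8 vs Plan 2: Plan 2 wins 5–2.
Plan 8 vs Plan 3: Plan 8 wins 4–3.
Plan 2 vs Plan 3: Plan 2 wins 5–2.
No candidate beats all others: Plan 9 beats Plan 8 beats Plan 6 beats Plan 9, a majority cycle.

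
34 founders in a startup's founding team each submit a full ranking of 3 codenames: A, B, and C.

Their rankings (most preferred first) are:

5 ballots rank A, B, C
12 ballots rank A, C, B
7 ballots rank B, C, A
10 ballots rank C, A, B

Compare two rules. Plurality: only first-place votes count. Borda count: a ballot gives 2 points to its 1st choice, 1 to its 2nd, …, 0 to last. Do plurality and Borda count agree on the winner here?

Yes

Plurality first-place counts: A 17, B 7, C 10 → A.
Borda totals: A 44, B 19, C 39 → A.
The two rules agree on A.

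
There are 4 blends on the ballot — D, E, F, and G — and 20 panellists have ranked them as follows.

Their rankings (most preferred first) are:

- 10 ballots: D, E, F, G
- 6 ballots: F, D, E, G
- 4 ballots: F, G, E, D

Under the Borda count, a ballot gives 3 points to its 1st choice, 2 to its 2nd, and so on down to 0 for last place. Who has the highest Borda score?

D

Borda scores:
  D: 10·3 + 6·2 + 4·0 = 42
  E: 10·2 + 6·1 + 4·1 = 30
  F: 10·1 + 6·3 + 4·3 = 40
  G: 10·0 + 6·0 + 4·2 = 8
D has the highest total.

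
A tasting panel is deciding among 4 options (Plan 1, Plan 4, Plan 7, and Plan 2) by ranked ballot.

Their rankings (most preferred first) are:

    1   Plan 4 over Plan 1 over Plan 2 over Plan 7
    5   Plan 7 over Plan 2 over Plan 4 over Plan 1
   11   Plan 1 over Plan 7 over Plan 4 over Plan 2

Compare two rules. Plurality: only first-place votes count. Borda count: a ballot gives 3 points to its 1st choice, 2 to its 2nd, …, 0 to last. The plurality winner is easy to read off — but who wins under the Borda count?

Plurality first-place counts: Plan 1 11, Plan 4 1, Plan 7 5, Plan 2 0 → Plan 1.
Borda totals: Plan 1 35, Plan 4 19, Plan 7 37, Plan 2 11 → Plan 7.

Plan 7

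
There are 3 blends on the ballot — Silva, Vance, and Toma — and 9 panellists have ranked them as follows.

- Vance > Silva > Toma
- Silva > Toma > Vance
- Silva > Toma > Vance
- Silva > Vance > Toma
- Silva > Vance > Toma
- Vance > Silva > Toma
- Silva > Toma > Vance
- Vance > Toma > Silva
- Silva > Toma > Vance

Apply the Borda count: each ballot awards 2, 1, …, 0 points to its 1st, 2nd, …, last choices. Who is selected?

Silva

Borda scores:
  Silva: 1 + 2 + 2 + 2 + 2 + 1 + 2 + 0 + 2 = 14
  Vance: 2 + 0 + 0 + 1 + 1 + 2 + 0 + 2 + 0 = 8
  Toma: 0 + 1 + 1 + 0 + 0 + 0 + 1 + 1 + 1 = 5
Silva has the highest total.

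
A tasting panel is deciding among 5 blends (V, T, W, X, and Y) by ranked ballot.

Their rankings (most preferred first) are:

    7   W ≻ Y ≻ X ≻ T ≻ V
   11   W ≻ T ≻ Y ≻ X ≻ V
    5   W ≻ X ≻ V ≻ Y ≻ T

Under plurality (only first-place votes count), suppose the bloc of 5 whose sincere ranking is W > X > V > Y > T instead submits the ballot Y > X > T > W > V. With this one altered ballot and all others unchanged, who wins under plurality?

W

First-place totals with the altered ballot: V 0, T 0, W 18, X 0, Y 5.
The winner is unchanged: still W.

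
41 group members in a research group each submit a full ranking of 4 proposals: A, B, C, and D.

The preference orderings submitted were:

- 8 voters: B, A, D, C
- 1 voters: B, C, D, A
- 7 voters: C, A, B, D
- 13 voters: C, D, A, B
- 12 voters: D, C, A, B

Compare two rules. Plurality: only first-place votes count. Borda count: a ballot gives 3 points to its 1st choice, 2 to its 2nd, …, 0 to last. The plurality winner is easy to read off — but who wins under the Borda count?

C

Plurality first-place counts: A 0, B 9, C 20, D 12 → C.
Borda totals: A 55, B 34, C 86, D 71 → C.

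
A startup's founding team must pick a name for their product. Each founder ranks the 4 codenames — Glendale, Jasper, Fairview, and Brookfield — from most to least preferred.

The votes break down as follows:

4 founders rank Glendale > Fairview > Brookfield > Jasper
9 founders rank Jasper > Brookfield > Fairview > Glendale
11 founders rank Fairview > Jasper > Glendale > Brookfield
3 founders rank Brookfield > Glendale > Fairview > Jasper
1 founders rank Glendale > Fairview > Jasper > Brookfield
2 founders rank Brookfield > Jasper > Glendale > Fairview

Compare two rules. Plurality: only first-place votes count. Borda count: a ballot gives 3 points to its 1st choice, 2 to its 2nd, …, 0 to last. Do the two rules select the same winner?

Yes

Plurality first-place counts: Glendale 5, Jasper 9, Fairview 11, Brookfield 5 → Fairview.
Borda totals: Glendale 34, Jasper 54, Fairview 55, Brookfield 37 → Fairview.
The two rules agree on Fairview.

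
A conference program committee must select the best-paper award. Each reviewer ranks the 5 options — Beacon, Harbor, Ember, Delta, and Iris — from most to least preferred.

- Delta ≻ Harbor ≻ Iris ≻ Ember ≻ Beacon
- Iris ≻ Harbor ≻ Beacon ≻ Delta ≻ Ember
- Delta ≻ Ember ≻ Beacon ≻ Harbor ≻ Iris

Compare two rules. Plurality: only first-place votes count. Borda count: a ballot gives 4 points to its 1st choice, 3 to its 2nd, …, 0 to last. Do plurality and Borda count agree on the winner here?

Plurality first-place counts: Beacon 0, Harbor 0, Ember 0, Delta 2, Iris 1 → Delta.
Borda totals: Beacon 4, Harbor 7, Ember 4, Delta 9, Iris 6 → Delta.
The two rules agree on Delta.

Yes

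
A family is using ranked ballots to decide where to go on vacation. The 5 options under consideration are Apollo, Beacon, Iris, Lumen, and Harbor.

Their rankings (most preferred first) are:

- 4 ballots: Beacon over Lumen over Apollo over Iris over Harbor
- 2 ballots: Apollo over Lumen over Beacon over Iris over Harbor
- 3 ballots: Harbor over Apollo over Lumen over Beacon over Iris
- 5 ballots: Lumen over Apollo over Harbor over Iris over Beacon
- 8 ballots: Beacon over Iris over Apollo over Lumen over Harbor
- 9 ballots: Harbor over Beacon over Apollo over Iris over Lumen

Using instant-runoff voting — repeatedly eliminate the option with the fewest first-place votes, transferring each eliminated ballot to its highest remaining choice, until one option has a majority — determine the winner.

Harbor

Round 1: Beacon 12, Harbor 12, Lumen 5, Apollo 2, Iris 0. Iris has the fewest and is eliminated.
Round 2: Beacon 12, Harbor 12, Lumen 5, Apollo 2. Apollo has the fewest and is eliminated.
Round 3: Beacon 12, Harbor 12, Lumen 7. Lumen has the fewest and is eliminated.
Round 4: Harbor 17, Beacon 14. Harbor has a majority.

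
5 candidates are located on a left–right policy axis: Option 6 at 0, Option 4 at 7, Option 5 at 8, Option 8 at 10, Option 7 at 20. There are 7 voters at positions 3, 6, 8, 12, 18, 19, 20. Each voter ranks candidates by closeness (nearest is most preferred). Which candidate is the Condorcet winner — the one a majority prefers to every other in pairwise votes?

With single-peaked preferences on a line, the Condorcet winner is the candidate closest to the median voter.
The median voter (position 12) is closest to Option 8 at 10.
Check: Option 8 vs Option 5 — voters closer to Option 8: 4 of 7.

Option 8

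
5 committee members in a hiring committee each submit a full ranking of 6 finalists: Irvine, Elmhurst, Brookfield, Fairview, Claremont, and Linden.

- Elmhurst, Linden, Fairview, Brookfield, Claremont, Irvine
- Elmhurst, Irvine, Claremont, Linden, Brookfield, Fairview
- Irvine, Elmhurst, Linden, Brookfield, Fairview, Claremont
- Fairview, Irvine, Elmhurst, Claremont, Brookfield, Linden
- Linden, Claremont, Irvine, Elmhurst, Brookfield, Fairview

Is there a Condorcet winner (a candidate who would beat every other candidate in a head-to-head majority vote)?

Yes

Head-to-head results (5 voters total):
Irvine vs Elmhurst: Irvine wins 3–2.
Irvine vs Brookfield: Irvine wins 4–1.
Irvine vs Fairview: Irvine wins 3–2.
Irvine vs Claremont: Irvine wins 3–2.
Irvine vs Linden: Irvine wins 3–2.
Elmhurst vs Brookfield: Elmhurst wins 5–0.
Elmhurst vs Fairview: Elmhurst wins 4–1.
Elmhurst vs Claremont: Elmhurst wins 4–1.
Elmhurst vs Linden: Elmhurst wins 4–1.
Brookfield vs Fairview: Brookfield wins 3–2.
Brookfield vs Claremont: Claremont wins 3–2.
Brookfield vs Linden: Linden wins 4–1.
Fairview vs Claremont: Fairview wins 3–2.
Fairview vs Linden: Linden wins 4–1.
Claremont vs Linden: Linden wins 3–2.
Irvine beats each rival — Elmhurst (3–2), Brookfield (4–1), Fairview (3–2), Claremont (3–2), Linden (3–2) — so Irvine is the Condorcet winner.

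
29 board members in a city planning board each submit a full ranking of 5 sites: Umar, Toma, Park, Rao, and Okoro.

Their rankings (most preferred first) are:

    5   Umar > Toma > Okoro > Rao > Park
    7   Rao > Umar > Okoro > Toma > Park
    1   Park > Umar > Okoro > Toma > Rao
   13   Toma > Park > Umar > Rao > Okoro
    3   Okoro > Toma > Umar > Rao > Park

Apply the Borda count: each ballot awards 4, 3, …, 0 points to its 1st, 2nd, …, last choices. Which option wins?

Borda scores:
  Umar: 5·4 + 7·3 + 3 + 13·2 + 3·2 = 76
  Toma: 5·3 + 7·1 + 1 + 13·4 + 3·3 = 84
  Park: 5·0 + 7·0 + 4 + 13·3 + 3·0 = 43
  Rao: 5·1 + 7·4 + 0 + 13·1 + 3·1 = 49
  Okoro: 5·2 + 7·2 + 2 + 13·0 + 3·4 = 38
Toma has the highest total.

Toma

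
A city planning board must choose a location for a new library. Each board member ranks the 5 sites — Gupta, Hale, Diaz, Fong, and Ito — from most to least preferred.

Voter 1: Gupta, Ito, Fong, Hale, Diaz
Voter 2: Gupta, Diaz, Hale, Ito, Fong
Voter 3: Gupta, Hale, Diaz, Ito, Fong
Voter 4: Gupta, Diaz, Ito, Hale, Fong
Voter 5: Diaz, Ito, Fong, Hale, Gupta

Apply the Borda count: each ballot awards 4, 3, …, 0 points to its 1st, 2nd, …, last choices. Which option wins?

Borda scores:
  Gupta: 4 + 4 + 4 + 4 + 0 = 16
  Hale: 1 + 2 + 3 + 1 + 1 = 8
  Diaz: 0 + 3 + 2 + 3 + 4 = 12
  Fong: 2 + 0 + 0 + 0 + 2 = 4
  Ito: 3 + 1 + 1 + 2 + 3 = 10
Gupta has the highest total.

Gupta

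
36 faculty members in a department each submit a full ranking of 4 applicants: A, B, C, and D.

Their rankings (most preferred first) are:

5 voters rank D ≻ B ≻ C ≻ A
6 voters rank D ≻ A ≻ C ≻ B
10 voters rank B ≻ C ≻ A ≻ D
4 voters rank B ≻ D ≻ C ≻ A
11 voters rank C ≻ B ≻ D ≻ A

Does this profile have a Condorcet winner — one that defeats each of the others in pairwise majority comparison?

Yes

Head-to-head results (36 voters total):
A vs B: B wins 30–6.
A vs C: C wins 30–6.
A vs D: D wins 26–10.
B vs C: B wins 19–17.
B vs D: B wins 25–11.
C vs D: C wins 21–15.
B beats each rival — A (30–6), C (19–17), D (25–11) — so B is the Condorcet winner.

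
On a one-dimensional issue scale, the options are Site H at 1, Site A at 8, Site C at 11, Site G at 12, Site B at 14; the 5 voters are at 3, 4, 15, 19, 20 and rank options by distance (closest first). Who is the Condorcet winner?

With single-peaked preferences on a line, the Condorcet winner is the candidate closest to the median voter.
The median voter (position 15) is closest to Site B at 14.
Check: Site B vs Site H — voters closer to Site B: 3 of 5.

Site B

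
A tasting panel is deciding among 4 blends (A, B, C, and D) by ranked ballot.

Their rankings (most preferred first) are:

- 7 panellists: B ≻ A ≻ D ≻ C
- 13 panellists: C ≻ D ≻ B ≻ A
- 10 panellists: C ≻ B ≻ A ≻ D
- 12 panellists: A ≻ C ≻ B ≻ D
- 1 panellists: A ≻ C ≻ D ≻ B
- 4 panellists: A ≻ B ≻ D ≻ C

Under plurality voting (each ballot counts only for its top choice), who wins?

C

First-place vote totals:
  A: 17
  B: 7
  C: 23
  D: 0
C has the most first-place votes.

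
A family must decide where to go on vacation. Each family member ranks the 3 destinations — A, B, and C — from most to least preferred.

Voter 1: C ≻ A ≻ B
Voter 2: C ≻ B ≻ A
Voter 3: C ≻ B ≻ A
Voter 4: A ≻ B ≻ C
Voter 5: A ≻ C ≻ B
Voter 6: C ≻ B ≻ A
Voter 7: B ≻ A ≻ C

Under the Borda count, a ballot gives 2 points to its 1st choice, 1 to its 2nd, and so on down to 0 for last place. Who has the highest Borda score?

C

Borda scores:
  A: 1 + 0 + 0 + 2 + 2 + 0 + 1 = 6
  B: 0 + 1 + 1 + 1 + 0 + 1 + 2 = 6
  C: 2 + 2 + 2 + 0 + 1 + 2 + 0 = 9
C has the highest total.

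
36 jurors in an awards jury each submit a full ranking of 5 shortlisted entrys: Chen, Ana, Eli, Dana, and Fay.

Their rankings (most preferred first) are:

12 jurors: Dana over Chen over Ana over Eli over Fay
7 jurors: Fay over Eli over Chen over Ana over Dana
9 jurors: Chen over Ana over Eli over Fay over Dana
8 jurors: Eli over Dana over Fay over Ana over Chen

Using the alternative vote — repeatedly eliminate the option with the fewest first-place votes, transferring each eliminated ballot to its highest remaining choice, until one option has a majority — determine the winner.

Round 1: Dana 12, Chen 9, Eli 8, Fay 7, Ana 0. Ana has the fewest and is eliminated.
Round 2: Dana 12, Chen 9, Eli 8, Fay 7. Fay has the fewest and is eliminated.
Round 3: Eli 15, Dana 12, Chen 9. Chen has the fewest and is eliminated.
Round 4: Eli 24, Dana 12. Eli has a majority.

Eli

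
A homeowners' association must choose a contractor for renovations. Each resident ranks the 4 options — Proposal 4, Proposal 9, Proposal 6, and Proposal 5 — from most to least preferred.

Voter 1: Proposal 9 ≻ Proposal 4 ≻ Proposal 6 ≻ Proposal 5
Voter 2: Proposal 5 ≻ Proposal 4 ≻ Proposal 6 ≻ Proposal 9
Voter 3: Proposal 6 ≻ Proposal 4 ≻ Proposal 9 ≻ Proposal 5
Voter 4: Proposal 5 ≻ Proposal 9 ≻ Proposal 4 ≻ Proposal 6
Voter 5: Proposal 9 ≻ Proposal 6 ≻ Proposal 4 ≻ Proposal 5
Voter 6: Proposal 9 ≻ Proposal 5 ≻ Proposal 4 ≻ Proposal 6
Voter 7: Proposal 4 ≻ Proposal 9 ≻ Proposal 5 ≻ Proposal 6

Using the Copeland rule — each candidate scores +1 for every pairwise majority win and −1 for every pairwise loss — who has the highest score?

Pairwise results:
  Proposal 4 vs Proposal 9: Proposal 9 wins 4–3.
  Proposal 4 vs Proposal 6: Proposal 4 wins 5–2.
  Proposal 4 vs Proposal 5: Proposal 4 wins 4–3.
  Proposal 9 vs Proposal 6: Proposal 9 wins 5–2.
  Proposal 9 vs Proposal 5: Proposal 9 wins 5–2.
  Proposal 6 vs Proposal 5: Proposal 5 wins 4–3.
Copeland scores (wins − losses):
  Proposal 4: 2 − 1 = 1
  Proposal 9: 3 − 0 = 3
  Proposal 6: 0 − 3 = -3
  Proposal 5: 1 − 2 = -1
Proposal 9 has the best Copeland score.

Proposal 9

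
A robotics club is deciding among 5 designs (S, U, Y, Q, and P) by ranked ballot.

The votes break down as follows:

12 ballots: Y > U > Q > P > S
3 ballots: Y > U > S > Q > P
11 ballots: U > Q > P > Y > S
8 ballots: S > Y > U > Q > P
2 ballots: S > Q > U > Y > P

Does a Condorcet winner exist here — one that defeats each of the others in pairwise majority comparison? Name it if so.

Y

Head-to-head results (36 voters total):
S vs U: U wins 26–10.
S vs Y: Y wins 26–10.
S vs Q: Q wins 23–13.
S vs P: P wins 23–13.
U vs Y: Y wins 23–13.
U vs Q: U wins 34–2.
U vs P: U wins 36–0.
Y vs Q: Y wins 23–13.
Y vs P: Y wins 25–11.
Q vs P: Q wins 36–0.
Y beats each rival — S (26–10), U (23–13), Q (23–13), P (25–11) — so Y is the Condorcet winner.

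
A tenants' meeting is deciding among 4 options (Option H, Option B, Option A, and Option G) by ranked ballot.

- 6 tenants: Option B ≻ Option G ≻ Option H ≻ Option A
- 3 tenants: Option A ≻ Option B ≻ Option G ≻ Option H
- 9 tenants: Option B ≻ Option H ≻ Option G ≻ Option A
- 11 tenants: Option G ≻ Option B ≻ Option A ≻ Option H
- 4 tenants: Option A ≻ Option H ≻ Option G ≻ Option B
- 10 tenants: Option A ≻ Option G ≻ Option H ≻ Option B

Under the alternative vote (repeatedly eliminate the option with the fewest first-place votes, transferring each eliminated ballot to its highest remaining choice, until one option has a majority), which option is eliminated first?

Round 1: Option A 17, Option B 15, Option G 11, Option H 0. Option H has the fewest and is eliminated.
Round 2: Option A 17, Option B 15, Option G 11. Option G has the fewest and is eliminated.
Round 3: Option B 26, Option A 17. Option B has a majority.

Option H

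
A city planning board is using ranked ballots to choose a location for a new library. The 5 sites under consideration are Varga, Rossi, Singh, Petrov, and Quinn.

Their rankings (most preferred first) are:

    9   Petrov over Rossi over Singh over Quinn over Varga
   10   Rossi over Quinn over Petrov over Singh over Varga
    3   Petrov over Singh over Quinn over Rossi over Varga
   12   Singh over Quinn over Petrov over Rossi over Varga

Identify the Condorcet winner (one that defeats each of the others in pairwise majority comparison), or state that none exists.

No Condorcet winner

Head-to-head results (34 voters total):
Varga vs Rossi: Rossi wins 34–0.
Varga vs Singh: Singh wins 34–0.
Varga vs Petrov: Petrov wins 34–0.
Varga vs Quinn: Quinn wins 34–0.
Rossi vs Singh: Rossi wins 19–15.
Rossi vs Petrov: Petrov wins 24–10.
Rossi vs Quinn: Rossi wins 19–15.
Singh vs Petrov: Petrov wins 22–12.
Singh vs Quinn: Singh wins 24–10.
Petrov vs Quinn: Quinn wins 22–12.
No candidate beats all others: Rossi beats Quinn beats Petrov beats Rossi, a majority cycle.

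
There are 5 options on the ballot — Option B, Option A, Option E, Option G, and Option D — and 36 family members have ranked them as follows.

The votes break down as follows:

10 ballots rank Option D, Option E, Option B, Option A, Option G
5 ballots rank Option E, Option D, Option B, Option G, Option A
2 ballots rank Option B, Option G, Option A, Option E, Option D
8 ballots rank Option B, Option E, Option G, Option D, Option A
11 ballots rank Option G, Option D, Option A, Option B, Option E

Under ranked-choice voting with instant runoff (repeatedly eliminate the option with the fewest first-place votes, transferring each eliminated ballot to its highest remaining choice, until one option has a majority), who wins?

Round 1: Option G 11, Option B 10, Option D 10, Option E 5, Option A 0. Option A has the fewest and is eliminated.
Round 2: Option G 11, Option B 10, Option D 10, Option E 5. Option E has the fewest and is eliminated.
Round 3: Option D 15, Option G 11, Option B 10. Option B has the fewest and is eliminated.
Round 4: Option G 21, Option D 15. Option G has a majority.

Option G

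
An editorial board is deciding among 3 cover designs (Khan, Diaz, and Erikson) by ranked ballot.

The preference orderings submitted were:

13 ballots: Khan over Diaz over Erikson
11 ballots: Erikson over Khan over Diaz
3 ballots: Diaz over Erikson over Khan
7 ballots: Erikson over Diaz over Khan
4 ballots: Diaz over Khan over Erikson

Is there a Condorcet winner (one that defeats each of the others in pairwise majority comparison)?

No

Head-to-head results (38 voters total):
Khan vs Diaz: Khan wins 24–14.
Khan vs Erikson: Erikson wins 21–17.
Diaz vs Erikson: Diaz wins 20–18.
No candidate beats all others: Khan beats Diaz beats Erikson beats Khan, a majority cycle.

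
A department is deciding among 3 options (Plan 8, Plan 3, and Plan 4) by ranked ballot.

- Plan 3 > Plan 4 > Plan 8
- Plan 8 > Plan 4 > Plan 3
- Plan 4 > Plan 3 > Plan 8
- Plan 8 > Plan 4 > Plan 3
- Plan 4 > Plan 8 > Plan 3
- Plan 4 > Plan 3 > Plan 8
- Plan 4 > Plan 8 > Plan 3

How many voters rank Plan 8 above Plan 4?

Ballots ranking Plan 8 above Plan 4: 2.
Ballots ranking Plan 4 above Plan 8: 5.
So 2 of 7 voters prefer Plan 8 to Plan 4.

2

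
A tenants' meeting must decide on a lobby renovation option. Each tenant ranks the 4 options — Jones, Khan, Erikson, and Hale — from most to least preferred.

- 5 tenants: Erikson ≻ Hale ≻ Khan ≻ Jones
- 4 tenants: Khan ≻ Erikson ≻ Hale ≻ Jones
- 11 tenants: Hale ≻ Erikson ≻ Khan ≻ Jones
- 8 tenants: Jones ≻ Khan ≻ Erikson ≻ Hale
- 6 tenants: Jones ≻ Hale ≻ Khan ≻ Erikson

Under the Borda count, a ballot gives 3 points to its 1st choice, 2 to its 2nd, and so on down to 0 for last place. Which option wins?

Hale

Borda scores:
  Jones: 5·0 + 4·0 + 11·0 + 8·3 + 6·3 = 42
  Khan: 5·1 + 4·3 + 11·1 + 8·2 + 6·1 = 50
  Erikson: 5·3 + 4·2 + 11·2 + 8·1 + 6·0 = 53
  Hale: 5·2 + 4·1 + 11·3 + 8·0 + 6·2 = 59
Hale has the highest total.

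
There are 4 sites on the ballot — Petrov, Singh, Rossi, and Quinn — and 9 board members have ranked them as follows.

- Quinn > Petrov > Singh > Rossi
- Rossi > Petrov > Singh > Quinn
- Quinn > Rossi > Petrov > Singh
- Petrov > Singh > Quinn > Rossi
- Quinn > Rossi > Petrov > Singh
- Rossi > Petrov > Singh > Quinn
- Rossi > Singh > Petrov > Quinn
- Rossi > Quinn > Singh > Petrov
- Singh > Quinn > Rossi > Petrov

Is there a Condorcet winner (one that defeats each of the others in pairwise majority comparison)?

No

Head-to-head results (9 voters total):
Petrov vs Singh: Petrov wins 6–3.
Petrov vs Rossi: Rossi wins 7–2.
Petrov vs Quinn: Quinn wins 5–4.
Singh vs Rossi: Rossi wins 6–3.
Singh vs Quinn: Singh wins 5–4.
Rossi vs Quinn: Quinn wins 5–4.
No candidate beats all others: Petrov beats Singh beats Quinn beats Petrov, a majority cycle.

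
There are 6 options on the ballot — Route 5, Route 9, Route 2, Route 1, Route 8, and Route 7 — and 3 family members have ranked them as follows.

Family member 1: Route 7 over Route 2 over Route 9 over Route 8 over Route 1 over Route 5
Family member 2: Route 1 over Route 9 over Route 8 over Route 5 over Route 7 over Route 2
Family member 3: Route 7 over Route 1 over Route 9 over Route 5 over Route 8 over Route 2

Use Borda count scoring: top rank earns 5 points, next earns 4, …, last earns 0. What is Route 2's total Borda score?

4

Borda scores:
  Route 5: 0 + 2 + 2 = 4
  Route 9: 3 + 4 + 3 = 10
  Route 2: 4 + 0 + 0 = 4
  Route 1: 1 + 5 + 4 = 10
  Route 8: 2 + 3 + 1 = 6
  Route 7: 5 + 1 + 5 = 11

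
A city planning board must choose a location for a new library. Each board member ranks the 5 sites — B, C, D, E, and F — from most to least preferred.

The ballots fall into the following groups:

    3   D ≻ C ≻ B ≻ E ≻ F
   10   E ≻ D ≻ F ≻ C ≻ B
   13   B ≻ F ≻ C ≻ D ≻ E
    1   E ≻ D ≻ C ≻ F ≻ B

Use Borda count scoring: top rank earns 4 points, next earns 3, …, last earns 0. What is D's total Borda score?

58

Borda scores:
  B: 3·2 + 10·0 + 13·4 + 0 = 58
  C: 3·3 + 10·1 + 13·2 + 2 = 47
  D: 3·4 + 10·3 + 13·1 + 3 = 58
  E: 3·1 + 10·4 + 13·0 + 4 = 47
  F: 3·0 + 10·2 + 13·3 + 1 = 60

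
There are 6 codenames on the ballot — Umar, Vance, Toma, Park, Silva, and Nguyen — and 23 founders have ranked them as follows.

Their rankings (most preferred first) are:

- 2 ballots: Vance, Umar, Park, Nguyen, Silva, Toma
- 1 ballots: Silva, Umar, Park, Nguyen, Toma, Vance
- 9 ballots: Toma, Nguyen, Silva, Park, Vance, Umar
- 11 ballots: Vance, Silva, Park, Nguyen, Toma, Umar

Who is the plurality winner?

Vance

First-place vote totals:
  Umar: 0
  Vance: 13
  Toma: 9
  Park: 0
  Silva: 1
  Nguyen: 0
Vance has the most first-place votes.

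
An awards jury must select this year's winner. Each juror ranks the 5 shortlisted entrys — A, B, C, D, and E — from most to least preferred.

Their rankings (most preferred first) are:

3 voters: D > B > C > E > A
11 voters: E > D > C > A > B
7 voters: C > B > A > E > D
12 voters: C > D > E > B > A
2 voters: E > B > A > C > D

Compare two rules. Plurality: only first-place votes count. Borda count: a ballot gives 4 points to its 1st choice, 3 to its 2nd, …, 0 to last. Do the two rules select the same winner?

Yes

Plurality first-place counts: A 0, B 0, C 19, D 3, E 13 → C.
Borda totals: A 29, B 48, C 106, D 81, E 86 → C.
The two rules agree on C.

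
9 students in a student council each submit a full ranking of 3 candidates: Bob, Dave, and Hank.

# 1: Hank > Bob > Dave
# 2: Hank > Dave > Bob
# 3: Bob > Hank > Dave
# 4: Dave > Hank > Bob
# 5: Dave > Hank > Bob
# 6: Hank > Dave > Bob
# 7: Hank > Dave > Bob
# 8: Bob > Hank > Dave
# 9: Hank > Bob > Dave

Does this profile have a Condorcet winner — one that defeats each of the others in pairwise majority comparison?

Yes

Head-to-head results (9 voters total):
Bob vs Dave: Dave wins 5–4.
Bob vs Hank: Hank wins 7–2.
Dave vs Hank: Hank wins 7–2.
Hank beats each rival — Bob (7–2), Dave (7–2) — so Hank is the Condorcet winner.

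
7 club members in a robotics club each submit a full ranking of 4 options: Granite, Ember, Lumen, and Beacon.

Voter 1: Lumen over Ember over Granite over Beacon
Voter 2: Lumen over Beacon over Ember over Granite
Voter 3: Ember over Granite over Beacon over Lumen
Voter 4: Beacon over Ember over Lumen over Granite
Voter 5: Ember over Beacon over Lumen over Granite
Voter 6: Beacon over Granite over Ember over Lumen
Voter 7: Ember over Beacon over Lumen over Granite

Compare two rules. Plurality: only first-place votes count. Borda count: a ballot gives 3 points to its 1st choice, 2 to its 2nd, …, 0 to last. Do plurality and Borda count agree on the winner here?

Plurality first-place counts: Granite 0, Ember 3, Lumen 2, Beacon 2 → Ember.
Borda totals: Granite 5, Ember 15, Lumen 9, Beacon 13 → Ember.
The two rules agree on Ember.

Yes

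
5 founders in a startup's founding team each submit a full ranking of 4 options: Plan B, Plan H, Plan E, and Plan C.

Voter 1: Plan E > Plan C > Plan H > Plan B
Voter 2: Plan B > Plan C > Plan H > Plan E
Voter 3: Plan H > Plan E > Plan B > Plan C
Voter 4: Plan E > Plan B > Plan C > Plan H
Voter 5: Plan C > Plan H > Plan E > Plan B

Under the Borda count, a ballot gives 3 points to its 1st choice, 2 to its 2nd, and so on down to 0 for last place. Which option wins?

Plan E

Borda scores:
  Plan B: 0 + 3 + 1 + 2 + 0 = 6
  Plan H: 1 + 1 + 3 + 0 + 2 = 7
  Plan E: 3 + 0 + 2 + 3 + 1 = 9
  Plan C: 2 + 2 + 0 + 1 + 3 = 8
Plan E has the highest total.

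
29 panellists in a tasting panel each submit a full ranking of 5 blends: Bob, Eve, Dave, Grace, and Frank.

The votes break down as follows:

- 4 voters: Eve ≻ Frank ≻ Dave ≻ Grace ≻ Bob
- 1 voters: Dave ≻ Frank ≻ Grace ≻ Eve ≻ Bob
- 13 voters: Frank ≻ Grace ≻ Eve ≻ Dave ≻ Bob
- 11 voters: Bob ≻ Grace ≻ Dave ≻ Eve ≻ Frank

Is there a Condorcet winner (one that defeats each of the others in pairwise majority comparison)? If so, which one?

Head-to-head results (29 voters total):
Bob vs Eve: Eve wins 18–11.
Bob vs Dave: Dave wins 18–11.
Bob vs Grace: Grace wins 18–11.
Bob vs Frank: Frank wins 18–11.
Eve vs Dave: Eve wins 17–12.
Eve vs Grace: Grace wins 25–4.
Eve vs Frank: Eve wins 15–14.
Dave vs Grace: Grace wins 24–5.
Dave vs Frank: Frank wins 17–12.
Grace vs Frank: Frank wins 18–11.
No candidate beats all others: Eve beats Frank beats Grace beats Eve, a majority cycle.

None — there is no Condorcet winner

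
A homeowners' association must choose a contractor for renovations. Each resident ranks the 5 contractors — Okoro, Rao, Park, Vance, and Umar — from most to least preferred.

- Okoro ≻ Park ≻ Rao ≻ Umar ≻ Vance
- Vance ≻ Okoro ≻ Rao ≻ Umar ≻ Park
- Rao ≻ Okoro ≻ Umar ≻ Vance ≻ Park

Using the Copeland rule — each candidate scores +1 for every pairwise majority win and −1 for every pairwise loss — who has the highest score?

Pairwise results:
  Okoro vs Rao: Okoro wins 2–1.
  Okoro vs Park: Okoro wins 3–0.
  Okoro vs Vance: Okoro wins 2–1.
  Okoro vs Umar: Okoro wins 3–0.
  Rao vs Park: Rao wins 2–1.
  Rao vs Vance: Rao wins 2–1.
  Rao vs Umar: Rao wins 3–0.
  Park vs Vance: Vance wins 2–1.
  Park vs Umar: Umar wins 2–1.
  Vance vs Umar: Umar wins 2–1.
Copeland scores (wins − losses):
  Okoro: 4 − 0 = 4
  Rao: 3 − 1 = 2
  Park: 0 − 4 = -4
  Vance: 1 − 3 = -2
  Umar: 2 − 2 = 0
Okoro has the best Copeland score.

Okoro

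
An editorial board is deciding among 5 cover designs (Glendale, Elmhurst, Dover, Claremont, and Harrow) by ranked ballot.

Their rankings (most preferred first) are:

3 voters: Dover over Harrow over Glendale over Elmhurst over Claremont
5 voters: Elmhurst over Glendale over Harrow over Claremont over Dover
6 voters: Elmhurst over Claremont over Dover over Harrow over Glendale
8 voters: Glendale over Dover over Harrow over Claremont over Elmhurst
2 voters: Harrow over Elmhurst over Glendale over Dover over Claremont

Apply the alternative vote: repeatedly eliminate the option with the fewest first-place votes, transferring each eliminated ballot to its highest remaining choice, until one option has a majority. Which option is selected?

Elmhurst

Round 1: Elmhurst 11, Glendale 8, Dover 3, Harrow 2, Claremont 0. Claremont has the fewest and is eliminated.
Round 2: Elmhurst 11, Glendale 8, Dover 3, Harrow 2. Harrow has the fewest and is eliminated.
Round 3: Elmhurst 13, Glendale 8, Dover 3. Elmhurst has a majority.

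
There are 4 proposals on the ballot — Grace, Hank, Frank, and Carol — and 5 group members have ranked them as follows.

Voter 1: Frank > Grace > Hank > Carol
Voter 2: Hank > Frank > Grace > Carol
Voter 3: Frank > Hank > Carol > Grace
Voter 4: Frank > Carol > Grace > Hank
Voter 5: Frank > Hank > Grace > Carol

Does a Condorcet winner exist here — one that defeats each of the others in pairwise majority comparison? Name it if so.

Head-to-head results (5 voters total):
Grace vs Hank: Hank wins 3–2.
Grace vs Frank: Frank wins 5–0.
Grace vs Carol: Grace wins 3–2.
Hank vs Frank: Frank wins 4–1.
Hank vs Carol: Hank wins 4–1.
Frank vs Carol: Frank wins 5–0.
Frank beats each rival — Grace (5–0), Hank (4–1), Carol (5–0) — so Frank is the Condorcet winner.

Frank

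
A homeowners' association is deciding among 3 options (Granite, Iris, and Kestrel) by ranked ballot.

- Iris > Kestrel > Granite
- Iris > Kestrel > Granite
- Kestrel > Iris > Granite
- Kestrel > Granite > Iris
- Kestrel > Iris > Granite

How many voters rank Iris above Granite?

4

Ballots ranking Iris above Granite: 4.
Ballots ranking Granite above Iris: 1.
So 4 of 5 voters prefer Iris to Granite.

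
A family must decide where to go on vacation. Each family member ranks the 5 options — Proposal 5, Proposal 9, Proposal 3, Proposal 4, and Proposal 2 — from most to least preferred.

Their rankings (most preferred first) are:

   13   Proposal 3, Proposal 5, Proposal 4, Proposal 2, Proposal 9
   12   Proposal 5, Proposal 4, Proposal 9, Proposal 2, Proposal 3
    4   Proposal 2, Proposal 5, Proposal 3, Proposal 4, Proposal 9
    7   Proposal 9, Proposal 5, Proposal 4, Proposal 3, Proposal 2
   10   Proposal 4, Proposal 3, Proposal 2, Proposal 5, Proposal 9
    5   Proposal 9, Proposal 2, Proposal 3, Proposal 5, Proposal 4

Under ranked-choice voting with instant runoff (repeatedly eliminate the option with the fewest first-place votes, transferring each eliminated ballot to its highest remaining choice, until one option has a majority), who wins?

Round 1: Proposal 3 13, Proposal 5 12, Proposal 9 12, Proposal 4 10, Proposal 2 4. Proposal 2 has the fewest and is eliminated.
Round 2: Proposal 5 16, Proposal 3 13, Proposal 9 12, Proposal 4 10. Proposal 4 has the fewest and is eliminated.
Round 3: Proposal 3 23, Proposal 5 16, Proposal 9 12. Proposal 9 has the fewest and is eliminated.
Round 4: Proposal 3 28, Proposal 5 23. Proposal 3 has a majority.

Proposal 3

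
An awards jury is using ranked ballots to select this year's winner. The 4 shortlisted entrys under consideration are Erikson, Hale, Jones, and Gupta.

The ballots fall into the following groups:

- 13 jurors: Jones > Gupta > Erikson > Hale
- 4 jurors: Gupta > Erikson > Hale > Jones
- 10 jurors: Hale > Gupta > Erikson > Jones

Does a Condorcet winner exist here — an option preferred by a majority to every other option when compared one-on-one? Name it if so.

Gupta

Head-to-head results (27 voters total):
Erikson vs Hale: Erikson wins 17–10.
Erikson vs Jones: Erikson wins 14–13.
Erikson vs Gupta: Gupta wins 27–0.
Hale vs Jones: Hale wins 14–13.
Hale vs Gupta: Gupta wins 17–10.
Jones vs Gupta: Gupta wins 14–13.
Gupta beats each rival — Erikson (27–0), Hale (17–10), Jones (14–13) — so Gupta is the Condorcet winner.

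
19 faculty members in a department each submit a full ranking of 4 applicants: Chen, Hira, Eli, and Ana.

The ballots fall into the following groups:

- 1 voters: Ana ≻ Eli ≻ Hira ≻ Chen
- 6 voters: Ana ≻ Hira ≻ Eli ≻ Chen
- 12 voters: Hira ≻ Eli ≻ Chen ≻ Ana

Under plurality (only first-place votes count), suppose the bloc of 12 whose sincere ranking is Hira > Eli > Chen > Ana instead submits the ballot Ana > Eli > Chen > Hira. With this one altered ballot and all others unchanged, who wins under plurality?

Ana

First-place totals with the altered ballot: Chen 0, Hira 0, Eli 0, Ana 19.
The switch changes the winner from Hira to Ana.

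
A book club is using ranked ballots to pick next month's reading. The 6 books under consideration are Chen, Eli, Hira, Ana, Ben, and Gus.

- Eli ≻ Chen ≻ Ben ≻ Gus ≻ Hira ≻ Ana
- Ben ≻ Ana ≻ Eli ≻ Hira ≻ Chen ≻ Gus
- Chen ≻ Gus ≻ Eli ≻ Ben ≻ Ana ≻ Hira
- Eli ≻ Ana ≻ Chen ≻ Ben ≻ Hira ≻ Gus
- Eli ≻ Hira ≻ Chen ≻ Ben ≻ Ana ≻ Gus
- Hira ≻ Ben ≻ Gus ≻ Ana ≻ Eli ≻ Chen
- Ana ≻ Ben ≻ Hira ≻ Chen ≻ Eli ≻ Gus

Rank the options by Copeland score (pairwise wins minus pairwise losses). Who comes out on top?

Pairwise results:
  Chen vs Eli: Eli wins 5–2.
  Chen vs Hira: Hira wins 4–3.
  Chen vs Ana: Ana wins 4–3.
  Chen vs Ben: Chen wins 4–3.
  Chen vs Gus: Chen wins 6–1.
  Eli vs Hira: Eli wins 5–2.
  Eli vs Ana: Eli wins 4–3.
  Eli vs Ben: Eli wins 4–3.
  Eli vs Gus: Eli wins 5–2.
  Hira vs Ana: Ana wins 4–3.
  Hira vs Ben: Ben wins 5–2.
  Hira vs Gus: Hira wins 5–2.
  Ana vs Ben: Ben wins 5–2.
  Ana vs Gus: Ana wins 4–3.
  Ben vs Gus: Ben wins 6–1.
Copeland scores (wins − losses):
  Chen: 2 − 3 = -1
  Eli: 5 − 0 = 5
  Hira: 2 − 3 = -1
  Ana: 3 − 2 = 1
  Ben: 3 − 2 = 1
  Gus: 0 − 5 = -5
Eli has the best Copeland score.

Eli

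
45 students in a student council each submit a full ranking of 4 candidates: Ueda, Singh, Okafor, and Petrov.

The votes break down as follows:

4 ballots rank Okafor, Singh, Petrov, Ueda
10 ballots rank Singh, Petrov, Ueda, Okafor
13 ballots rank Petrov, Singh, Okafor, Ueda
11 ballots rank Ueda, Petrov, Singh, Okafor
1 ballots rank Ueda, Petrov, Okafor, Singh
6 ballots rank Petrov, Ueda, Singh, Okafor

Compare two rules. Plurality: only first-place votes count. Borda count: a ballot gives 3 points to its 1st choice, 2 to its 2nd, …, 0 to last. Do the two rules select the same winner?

Yes

Plurality first-place counts: Ueda 12, Singh 10, Okafor 4, Petrov 19 → Petrov.
Borda totals: Ueda 58, Singh 81, Okafor 26, Petrov 105 → Petrov.
The two rules agree on Petrov.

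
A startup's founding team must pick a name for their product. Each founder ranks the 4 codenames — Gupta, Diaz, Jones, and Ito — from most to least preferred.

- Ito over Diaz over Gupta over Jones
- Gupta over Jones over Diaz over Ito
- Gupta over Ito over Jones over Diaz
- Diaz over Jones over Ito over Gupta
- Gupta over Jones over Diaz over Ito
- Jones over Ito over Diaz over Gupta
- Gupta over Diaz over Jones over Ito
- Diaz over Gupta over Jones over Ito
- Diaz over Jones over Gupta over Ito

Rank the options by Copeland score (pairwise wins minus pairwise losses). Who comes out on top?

Diaz

Pairwise results:
  Gupta vs Diaz: Diaz wins 5–4.
  Gupta vs Jones: Gupta wins 6–3.
  Gupta vs Ito: Gupta wins 6–3.
  Diaz vs Jones: Diaz wins 5–4.
  Diaz vs Ito: Diaz wins 6–3.
  Jones vs Ito: Jones wins 7–2.
Copeland scores (wins − losses):
  Gupta: 2 − 1 = 1
  Diaz: 3 − 0 = 3
  Jones: 1 − 2 = -1
  Ito: 0 − 3 = -3
Diaz has the best Copeland score.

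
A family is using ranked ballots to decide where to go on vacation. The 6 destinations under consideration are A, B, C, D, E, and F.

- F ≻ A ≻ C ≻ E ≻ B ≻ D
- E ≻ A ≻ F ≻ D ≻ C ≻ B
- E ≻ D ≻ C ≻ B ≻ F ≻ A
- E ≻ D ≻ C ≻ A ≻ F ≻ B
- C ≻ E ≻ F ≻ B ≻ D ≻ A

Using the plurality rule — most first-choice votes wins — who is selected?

First-place vote totals:
  A: 0
  B: 0
  C: 1
  D: 0
  E: 3
  F: 1
E has the most first-place votes.

E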